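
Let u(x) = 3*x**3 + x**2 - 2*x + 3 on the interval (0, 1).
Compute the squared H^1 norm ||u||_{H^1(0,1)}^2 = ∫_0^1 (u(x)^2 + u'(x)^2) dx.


||u||_{H^1}^2 = 1027/42

The H^1 norm (squared) on an interval (0, L) is
  ||u||_{H^1}^2 = ∫_0^L u(x)^2 dx + ∫_0^L u'(x)^2 dx.
Compute u'(x) = 9*x**2 + 2*x - 2.
Then u(x)^2 = 9*x**6 + 6*x**5 - 11*x**4 + 14*x**3 + 10*x**2 - 12*x + 9 and u'(x)^2 = 81*x**4 + 36*x**3 - 32*x**2 - 8*x + 4.
Integrate each monomial from 0 to 1 using ∫_0^1 c·x^n dx = c·1^(n+1)/(n+1):
  ∫_0^1 u(x)^2 dx = ∫_0^1 (9*x^6 + 6*x^5 - 11*x^4 + 14*x^3 + 10*x^2 - 12*x + 9) dx. Term by term:
    ∫_0^1 9*x^6 dx = 9/7;  ∫_0^1 6*x^5 dx = 1;  ∫_0^1 -11*x^4 dx = -11/5;
    ∫_0^1 14*x^3 dx = 7/2;  ∫_0^1 10*x^2 dx = 10/3;  ∫_0^1 -12*x dx = -6;
    ∫_0^1 9 dx = 9.
  Sum: 9/7 + 1 − 11/5 + 7/2 + 10/3 − 6 + 9 = 2083/210.
  ∫_0^1 u'(x)^2 dx = ∫_0^1 (81*x^4 + 36*x^3 - 32*x^2 - 8*x + 4) dx. Term by term:
    ∫_0^1 81*x^4 dx = 81/5;  ∫_0^1 36*x^3 dx = 9;  ∫_0^1 -32*x^2 dx = -32/3;
    ∫_0^1 -8*x dx = -4;  ∫_0^1 4 dx = 4.
  Sum: 81/5 + 9 − 32/3 − 4 + 4 = 218/15.
Adding: ||u||_{H^1}^2 = 2083/210 + 218/15 = 1027/42.


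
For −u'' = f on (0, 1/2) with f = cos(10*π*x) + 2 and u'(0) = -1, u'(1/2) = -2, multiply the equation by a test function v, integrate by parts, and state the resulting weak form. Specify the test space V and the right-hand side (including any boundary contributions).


V = H^1(0, 1/2) (v unrestricted at boundary; u is determined up to an additive constant); weak form: ∫_0^1/2 u'v' dx = ∫_0^1/2 (cos(10*π*x) + 2) v dx − 2·v(1/2) + v(0) for all v ∈ V.

Multiply both sides by a test function v and integrate from 0 to 1/2:
  ∫_0^1/2 −u''(x) v(x) dx = ∫_0^1/2 f(x) v(x) dx.
Integrate the LHS by parts once:
  ∫_0^1/2 −u'' v dx = −[u'(x) v(x)]_0^1/2 + ∫_0^1/2 u'(x) v'(x) dx.
Thus ∫_0^1/2 u'(x) v'(x) dx = ∫_0^1/2 f(x) v(x) dx + [u'(x) v(x)]_0^1/2.
Choose V so that boundary terms are either known or forced to vanish.
u has inhomogeneous Neumann u'(0) = -1, u'(1/2) = -2. [u' v]_0^1/2 = (-2)·v(1/2) − (-1)·v(0) = − 2·v(1/2) + v(0). Take V = H^1(0, 1/2); boundary term becomes part of RHS.
Weak formulation: find u (satisfying any essential BC) such that ∫_0^1/2 u'(x) v'(x) dx = ∫_0^1/2 f v dx − 2·v(1/2) + v(0) for all v ∈ V (Neumann data are natural BCs: they enter the RHS as boundary terms).
Substituting f(x) = cos(10*π*x) + 2, the right-hand side is ∫_0^1/2 (cos(10*π*x) + 2) v dx − 2·v(1/2) + v(0).
Compatibility check (pure Neumann): taking v ≡ 1 ∈ V gives 0 = ∫_0^1/2 f dx + (-2) − (-1), i.e. ∫_0^1/2 f dx must equal u'(0) − u'(1/2) = 1. Indeed ∫_0^1/2 (cos(10*π*x) + 2) dx = 1, so the data are compatible. The solution is then unique only up to an additive constant (fix it e.g. by requiring ∫_0^1/2 u dx = 0).


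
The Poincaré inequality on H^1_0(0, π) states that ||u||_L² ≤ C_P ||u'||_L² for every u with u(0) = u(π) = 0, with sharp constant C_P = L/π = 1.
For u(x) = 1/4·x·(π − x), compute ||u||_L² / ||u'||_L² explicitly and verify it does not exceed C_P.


||u||_L² / ||u'||_L² = sqrt(10)*π/10 < C_P = 1.

u(x) = 1/4·x·(π − x), so u'(x) = -x/2 + π/4.
u(x) = 1/4·x·(π − x) vanishes at x = 0 and x = π, so u ∈ H^1_0(0, π). Differentiate via the product rule and integrate the resulting polynomials term by term.
  ∫_0^π u² dx = ∫_0^π (x^4/16 - π*x^3/8 + π^2*x^2/16) dx. Term by term:
    ∫_0^π x^4/16 dx = π^5/80;  ∫_0^π -π*x^3/8 dx = -π^5/32;  ∫_0^π π^2*x^2/16 dx = π^5/48.
  Sum: π^5/80 − π^5/32 + π^5/48 = π^5/480.
  ∫_0^π (u')² dx = ∫_0^π (x^2/4 - π*x/4 + π^2/16) dx. Term by term:
    ∫_0^π x^2/4 dx = π^3/12;  ∫_0^π -π*x/4 dx = -π^3/8;  ∫_0^π π^2/16 dx = π^3/16.
  Sum: π^3/12 − π^3/8 + π^3/16 = π^3/48.
∫_0^π u² dx = π^5/480, so ||u||_L² = sqrt(30)*π^(5/2)/120.
∫_0^π (u')² dx = π^3/48, so ||u'||_L² = sqrt(3)*π^(3/2)/12.
Ratio ||u||_L² / ||u'||_L² = sqrt(10)*π/10.
Sharp Poincaré constant on H^1_0(0, π) is C_P = L/π = 1, achieved by sin(x).
A polynomial bump cannot attain the sharp Poincaré constant (only the first sine eigenfunction does), so the ratio is strictly less than C_P, consistent with ||u||_L² ≤ C_P ||u'||_L².


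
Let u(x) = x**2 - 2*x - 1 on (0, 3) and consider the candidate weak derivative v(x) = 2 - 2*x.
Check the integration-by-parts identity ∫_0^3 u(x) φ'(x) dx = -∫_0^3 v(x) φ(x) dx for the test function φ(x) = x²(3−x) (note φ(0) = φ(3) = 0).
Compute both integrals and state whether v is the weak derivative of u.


LHS = -54/5, RHS = 54/5. No, v is not the weak derivative of u.

u(x) = x**2 - 2*x - 1, classical derivative u'(x) = 2*x - 2.
φ(x) = x²(3−x), so φ'(x) = 3*x*(2 - x).
Note φ(0) = φ(3) = 0, so the boundary term u·φ vanishes.
LHS = ∫_0^3 u(x) φ'(x) dx = ∫_0^3 (-3*x^4 + 12*x^3 - 9*x^2 - 6*x) dx. Term by term:
  ∫_0^3 -3*x^4 dx = -729/5;  ∫_0^3 12*x^3 dx = 243;  ∫_0^3 -9*x^2 dx = -81;
  ∫_0^3 -6*x dx = -27.
Sum: -729/5 + 243 − 81 − 27 = -54/5.
So LHS = -54/5.
∫_0^3 v(x) φ(x) dx = ∫_0^3 (2*x^4 - 8*x^3 + 6*x^2) dx. Term by term:
  ∫_0^3 2*x^4 dx = 486/5;  ∫_0^3 -8*x^3 dx = -162;  ∫_0^3 6*x^2 dx = 54.
Sum: 486/5 − 162 + 54 = -54/5.
So RHS = -∫_0^3 v(x) φ(x) dx = 54/5.
LHS − RHS = -108/5 ≠ 0, so the identity fails.
(For a valid weak derivative the identity must hold for EVERY test function, in particular this one. The failure shows v is NOT the weak derivative of u.)
Correct weak derivative would be u'(x) = 2*x - 2.


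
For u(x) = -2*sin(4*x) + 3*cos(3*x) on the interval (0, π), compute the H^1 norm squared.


||u||_{H^1(0,π)}^2 = -960/7 + 79*π

u'(x) = -9*sin(3*x) - 8*cos(4*x).
Expand u² and (u')² and integrate term by term on (0, π), using: for integers n ≥ 1, ∫_0^π sin²(nx) dx = ∫_0^π cos²(nx) dx = π/2; for n ≠ n', ∫_0^π sin(nx)sin(n'x) dx = ∫_0^π cos(nx)cos(n'x) dx = 0; and by product-to-sum, ∫_0^π sin(nx)cos(n'x) dx = ½∫_0^π [sin((n+n')x) + sin((n−n')x)] dx, which is 0 when n+n' is even and 2n/(n²−n'²) when n+n' is odd (it need not vanish on (0, π)).
  u² squared terms: (-2)²·∫sin(4x)² dx = 4·π/2 = 2*π;  (3)²·∫cos(3x)² dx = 9·π/2 = 9*π/2.
  u² cross terms: 2·(-2)·(3)·∫sin(4x)·cos(3x) dx = -12·(8/7) = -96/7.
  So ∫_0^π u² dx = 2*π + 9*π/2 − 96/7 = -96/7 + 13*π/2.
  (u')² squared terms: (-9)²·∫sin(3x)² dx = 81·π/2 = 81*π/2;  (-8)²·∫cos(4x)² dx = 64·π/2 = 32*π.
  (u')² cross terms: 2·(-9)·(-8)·∫sin(3x)·cos(4x) dx = 144·(-6/7) = -864/7.
  So ∫_0^π (u')² dx = 81*π/2 + 32*π − 864/7 = -864/7 + 145*π/2.
||u||_{H^1}^2 = (-96/7 + 13*π/2) + (-864/7 + 145*π/2) = -960/7 + 79*π.


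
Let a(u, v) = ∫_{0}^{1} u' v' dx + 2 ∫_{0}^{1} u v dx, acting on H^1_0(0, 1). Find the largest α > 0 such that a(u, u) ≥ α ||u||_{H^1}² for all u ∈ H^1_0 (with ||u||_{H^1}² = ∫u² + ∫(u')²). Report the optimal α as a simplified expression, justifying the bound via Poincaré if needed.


α = 1

Coercivity of a(·,·) on H^1_0(0, 1) means a(u, u) ≥ α ||u||_{H^1}² for every u ∈ H^1_0.
The interval has length L = 1, and Poincaré/coercivity depend only on L. Here a(u, u) = ∫(u')² + (2)·∫u².
Here c = 2 ≥ 1, so a(u,u) = ∫(u')² + c∫u² ≥ ∫(u')² + ∫u² = ||u||_{H^1}², i.e. α = 1 works. No larger α is possible: a(u,u) ≥ α||u||_{H^1}² means (1−α)∫(u')² ≥ (α−c)∫u², and for the modes u_n = sin(nπ(x−x₀)/L) (x₀ the left endpoint) one has ∫u_n²/∫(u_n')² = (L/(nπ))² → 0, so a(u_n,u_n)/||u_n||_{H^1}² → 1. Hence the optimal constant is α = 1.
Therefore α = 1.


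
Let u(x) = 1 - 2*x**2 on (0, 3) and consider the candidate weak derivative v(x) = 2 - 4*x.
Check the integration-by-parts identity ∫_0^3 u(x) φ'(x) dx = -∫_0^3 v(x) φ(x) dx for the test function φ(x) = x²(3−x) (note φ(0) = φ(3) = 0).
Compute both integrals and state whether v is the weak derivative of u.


LHS = 243/5, RHS = 351/10. No, v is not the weak derivative of u.

u(x) = 1 - 2*x**2, classical derivative u'(x) = -4*x.
φ(x) = x²(3−x), so φ'(x) = 3*x*(2 - x).
Note φ(0) = φ(3) = 0, so the boundary term u·φ vanishes.
LHS = ∫_0^3 u(x) φ'(x) dx = ∫_0^3 (6*x^4 - 12*x^3 - 3*x^2 + 6*x) dx. Term by term:
  ∫_0^3 6*x^4 dx = 1458/5;  ∫_0^3 -12*x^3 dx = -243;  ∫_0^3 -3*x^2 dx = -27;
  ∫_0^3 6*x dx = 27.
Sum: 1458/5 − 243 − 27 + 27 = 243/5.
So LHS = 243/5.
∫_0^3 v(x) φ(x) dx = ∫_0^3 (4*x^4 - 14*x^3 + 6*x^2) dx. Term by term:
  ∫_0^3 4*x^4 dx = 972/5;  ∫_0^3 -14*x^3 dx = -567/2;  ∫_0^3 6*x^2 dx = 54.
Sum: 972/5 − 567/2 + 54 = -351/10.
So RHS = -∫_0^3 v(x) φ(x) dx = 351/10.
LHS − RHS = 27/2 ≠ 0, so the identity fails.
(For a valid weak derivative the identity must hold for EVERY test function, in particular this one. The failure shows v is NOT the weak derivative of u.)
Correct weak derivative would be u'(x) = -4*x.


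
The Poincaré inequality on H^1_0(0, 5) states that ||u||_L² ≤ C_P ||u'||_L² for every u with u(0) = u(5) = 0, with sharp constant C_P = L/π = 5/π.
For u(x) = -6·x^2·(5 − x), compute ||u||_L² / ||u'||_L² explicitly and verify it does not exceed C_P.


||u||_L² / ||u'||_L² = 5*sqrt(14)/14 < C_P = 5/π.

u(x) = -6·x^2·(5 − x), so u'(x) = 6*x*(3*x - 10).
u(x) = -6·x^2·(5 − x) vanishes at x = 0 and x = 5, so u ∈ H^1_0(0, 5). Differentiate via the product rule and integrate the resulting polynomials term by term.
  ∫_0^5 u² dx = ∫_0^5 (36*x^6 - 360*x^5 + 900*x^4) dx. Term by term:
    ∫_0^5 36*x^6 dx = 2812500/7;  ∫_0^5 -360*x^5 dx = -937500;  ∫_0^5 900*x^4 dx = 562500.
  Sum: 2812500/7 − 937500 + 562500 = 187500/7.
  ∫_0^5 (u')² dx = ∫_0^5 (324*x^4 - 2160*x^3 + 3600*x^2) dx. Term by term:
    ∫_0^5 324*x^4 dx = 202500;  ∫_0^5 -2160*x^3 dx = -337500;  ∫_0^5 3600*x^2 dx = 150000.
  Sum: 202500 − 337500 + 150000 = 15000.
∫_0^5 u² dx = 187500/7, so ||u||_L² = 250*sqrt(21)/7.
∫_0^5 (u')² dx = 15000, so ||u'||_L² = 50*sqrt(6).
Ratio ||u||_L² / ||u'||_L² = 5*sqrt(14)/14.
Sharp Poincaré constant on H^1_0(0, 5) is C_P = L/π = 5/π, achieved by sin(π/5·x).
A polynomial bump cannot attain the sharp Poincaré constant (only the first sine eigenfunction does), so the ratio is strictly less than C_P, consistent with ||u||_L² ≤ C_P ||u'||_L².


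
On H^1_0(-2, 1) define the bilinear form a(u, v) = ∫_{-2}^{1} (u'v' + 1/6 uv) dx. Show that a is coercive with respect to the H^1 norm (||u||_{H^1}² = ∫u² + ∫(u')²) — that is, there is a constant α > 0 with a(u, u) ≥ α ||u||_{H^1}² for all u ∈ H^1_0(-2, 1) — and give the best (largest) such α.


α = (3/2 + π^2)/(9 + π^2)

Coercivity of a(·,·) on H^1_0(-2, 1) means a(u, u) ≥ α ||u||_{H^1}² for every u ∈ H^1_0.
The interval has length L = 3, and Poincaré/coercivity depend only on L. Here a(u, u) = ∫(u')² + (1/6)·∫u².
Here 0 < c = 1/6 < 1. The condition a(u,u) ≥ α||u||_{H^1}² reads (1−α)∫(u')² ≥ (α−c)∫u². Any admissible α is ≤ 1 (rapidly oscillating u have ∫u²/∫(u')² → 0), and α = 1 would force 0 ≥ (1−c)∫u², impossible since c < 1; so 1−α > 0. By the sharp Poincaré inequality on H^1_0 of an interval of length L, ∫(u')² ≥ (π/L)²∫u² with equality for the first sine mode sin(π(x−x₀)/L) (x₀ the left endpoint), so the inequality holds for all u iff (1−α)(π/L)² ≥ α − c, i.e. α ≤ ((π/L)² + c)/((π/L)² + 1) = (1 + c(L/π)²)/(1 + (L/π)²). With (π/L)² = π^2/9 and c = 1/6, the largest admissible constant is α = ((π/L)² + c)/((π/L)² + 1).
Simplifying, α = (3/2 + π^2)/(9 + π^2).


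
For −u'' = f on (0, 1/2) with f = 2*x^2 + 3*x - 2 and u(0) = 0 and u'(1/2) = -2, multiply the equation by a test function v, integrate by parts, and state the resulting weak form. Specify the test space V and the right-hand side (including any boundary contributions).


V = {v ∈ H^1(0, 1/2) : v(0) = 0} (test functions vanish at x = 0 where u is specified); weak form: ∫_0^1/2 u'v' dx = ∫_0^1/2 (2*x^2 + 3*x - 2) v dx − 2·v(1/2) for all v ∈ V.

Multiply both sides by a test function v and integrate from 0 to 1/2:
  ∫_0^1/2 −u''(x) v(x) dx = ∫_0^1/2 f(x) v(x) dx.
Integrate the LHS by parts once:
  ∫_0^1/2 −u'' v dx = −[u'(x) v(x)]_0^1/2 + ∫_0^1/2 u'(x) v'(x) dx.
Thus ∫_0^1/2 u'(x) v'(x) dx = ∫_0^1/2 f(x) v(x) dx + [u'(x) v(x)]_0^1/2.
Choose V so that boundary terms are either known or forced to vanish.
Mixed BC: u(0) = 0 (Dirichlet) and u'(1/2) = -2 (Neumann). Define V = {v ∈ H^1(0, 1/2) : v(0) = 0}. Then [u' v]_0^1/2 = u'(1/2)·v(1/2) − u'(0)·0 = − 2·v(1/2).
Weak formulation: find u (satisfying any essential BC) such that ∫_0^1/2 u'(x) v'(x) dx = ∫_0^1/2 f v dx − 2·v(1/2) for all v ∈ V (Dirichlet at 0 absorbed into V; Neumann datum at x = 1/2 contributes the boundary term).
Substituting f(x) = 2*x^2 + 3*x - 2, the right-hand side is ∫_0^1/2 (2*x^2 + 3*x - 2) v dx − 2·v(1/2).


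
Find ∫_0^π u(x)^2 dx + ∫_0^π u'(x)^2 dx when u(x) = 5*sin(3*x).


||u||_{H^1(0,π)}^2 = 125*π

u'(x) = 15*cos(3*x).
Expand u² and (u')² and integrate term by term on (0, π), using: for integers n ≥ 1, ∫_0^π sin²(nx) dx = ∫_0^π cos²(nx) dx = π/2; for n ≠ n', ∫_0^π sin(nx)sin(n'x) dx = ∫_0^π cos(nx)cos(n'x) dx = 0; and by product-to-sum, ∫_0^π sin(nx)cos(n'x) dx = ½∫_0^π [sin((n+n')x) + sin((n−n')x)] dx, which is 0 when n+n' is even and 2n/(n²−n'²) when n+n' is odd (it need not vanish on (0, π)).
  u² squared terms: (5)²·∫sin(3x)² dx = 25·π/2 = 25*π/2.
  So ∫_0^π u² dx = 25*π/2.
  (u')² squared terms: (15)²·∫cos(3x)² dx = 225·π/2 = 225*π/2.
  So ∫_0^π (u')² dx = 225*π/2.
||u||_{H^1}^2 = (25*π/2) + (225*π/2) = 125*π.


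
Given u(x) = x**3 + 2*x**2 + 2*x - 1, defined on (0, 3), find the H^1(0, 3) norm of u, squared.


||u||_{H^1}^2 = 178719/70

The H^1 norm (squared) on an interval (0, L) is
  ||u||_{H^1}^2 = ∫_0^L u(x)^2 dx + ∫_0^L u'(x)^2 dx.
Compute u'(x) = 3*x**2 + 4*x + 2.
Then u(x)^2 = x**6 + 4*x**5 + 8*x**4 + 6*x**3 - 4*x + 1 and u'(x)^2 = 9*x**4 + 24*x**3 + 28*x**2 + 16*x + 4.
Integrate each monomial from 0 to 3 using ∫_0^3 c·x^n dx = c·3^(n+1)/(n+1):
  ∫_0^3 u(x)^2 dx = ∫_0^3 (x^6 + 4*x^5 + 8*x^4 + 6*x^3 - 4*x + 1) dx. Term by term:
    ∫_0^3 x^6 dx = 2187/7;  ∫_0^3 4*x^5 dx = 486;  ∫_0^3 8*x^4 dx = 1944/5;
    ∫_0^3 6*x^3 dx = 243/2;  ∫_0^3 -4*x dx = -18;  ∫_0^3 1 dx = 3.
  Sum: 2187/7 + 486 + 1944/5 + 243/2 − 18 + 3 = 90561/70.
  ∫_0^3 u'(x)^2 dx = ∫_0^3 (9*x^4 + 24*x^3 + 28*x^2 + 16*x + 4) dx. Term by term:
    ∫_0^3 9*x^4 dx = 2187/5;  ∫_0^3 24*x^3 dx = 486;  ∫_0^3 28*x^2 dx = 252;
    ∫_0^3 16*x dx = 72;  ∫_0^3 4 dx = 12.
  Sum: 2187/5 + 486 + 252 + 72 + 12 = 6297/5.
Adding: ||u||_{H^1}^2 = 90561/70 + 6297/5 = 178719/70.


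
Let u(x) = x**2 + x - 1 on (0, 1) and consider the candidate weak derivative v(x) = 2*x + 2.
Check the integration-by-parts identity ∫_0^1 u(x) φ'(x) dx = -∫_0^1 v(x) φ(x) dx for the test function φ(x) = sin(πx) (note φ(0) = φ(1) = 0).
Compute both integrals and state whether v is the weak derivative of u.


LHS = -4/π, RHS = -6/π. No, v is not the weak derivative of u.

u(x) = x**2 + x - 1, classical derivative u'(x) = 2*x + 1.
φ(x) = sin(πx), so φ'(x) = π*cos(π*x).
Note φ(0) = φ(1) = 0, so the boundary term u·φ vanishes.
LHS = ∫_0^1 u(x) φ'(x) dx = ∫_0^1 (π*x^2*cos(π*x) + π*x*cos(π*x) - π*cos(π*x)) dx. Term by term:
  ∫_0^1 -π*cos(π*x) dx = 0;  ∫_0^1 π*x*cos(π*x) dx = -2/π;  ∫_0^1 π*x^2*cos(π*x) dx = -2/π.
Sum: 0 − 2/π − 2/π = -4/π.
So LHS = -4/π.
∫_0^1 v(x) φ(x) dx = ∫_0^1 (2*x*sin(π*x) + 2*sin(π*x)) dx. Term by term:
  ∫_0^1 2*sin(π*x) dx = 4/π;  ∫_0^1 2*x*sin(π*x) dx = 2/π.
Sum: 4/π + 2/π = 6/π.
So RHS = -∫_0^1 v(x) φ(x) dx = -6/π.
LHS − RHS = 2/π ≠ 0, so the identity fails.
(For a valid weak derivative the identity must hold for EVERY test function, in particular this one. The failure shows v is NOT the weak derivative of u.)
Correct weak derivative would be u'(x) = 2*x + 1.


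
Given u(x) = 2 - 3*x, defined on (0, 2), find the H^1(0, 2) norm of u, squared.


||u||_{H^1}^2 = 26

The H^1 norm (squared) on an interval (0, L) is
  ||u||_{H^1}^2 = ∫_0^L u(x)^2 dx + ∫_0^L u'(x)^2 dx.
Compute u'(x) = -3.
Then u(x)^2 = 9*x**2 - 12*x + 4 and u'(x)^2 = 9.
Integrate each monomial from 0 to 2 using ∫_0^2 c·x^n dx = c·2^(n+1)/(n+1):
  ∫_0^2 u(x)^2 dx = ∫_0^2 (9*x^2 - 12*x + 4) dx. Term by term:
    ∫_0^2 9*x^2 dx = 24;  ∫_0^2 -12*x dx = -24;  ∫_0^2 4 dx = 8.
  Sum: 24 − 24 + 8 = 8.
  ∫_0^2 u'(x)^2 dx = ∫_0^2 (9) dx. Term by term:
    ∫_0^2 9 dx = 18.
Adding: ||u||_{H^1}^2 = 8 + 18 = 26.


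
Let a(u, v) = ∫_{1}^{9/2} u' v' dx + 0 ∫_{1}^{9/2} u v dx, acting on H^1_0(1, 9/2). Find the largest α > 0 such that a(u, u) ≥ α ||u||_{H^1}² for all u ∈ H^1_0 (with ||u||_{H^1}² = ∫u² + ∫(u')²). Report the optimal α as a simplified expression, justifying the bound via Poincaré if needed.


α = 4*π^2/(4*π^2 + 49)

Coercivity of a(·,·) on H^1_0(1, 9/2) means a(u, u) ≥ α ||u||_{H^1}² for every u ∈ H^1_0.
The interval has length L = 7/2, and Poincaré/coercivity depend only on L. Here a(u, u) = ∫(u')² + (0)·∫u².
Here c = 0, so a(u,u) = ∫(u')² alone. The condition a(u,u) ≥ α||u||_{H^1}² reads (1−α)∫(u')² ≥ (α−c)∫u². Any admissible α is ≤ 1 (rapidly oscillating u have ∫u²/∫(u')² → 0), and α = 1 would force 0 ≥ (1−c)∫u², impossible since c < 1; so 1−α > 0. By the sharp Poincaré inequality on H^1_0 of an interval of length L, ∫(u')² ≥ (π/L)²∫u² with equality for the first sine mode sin(π(x−x₀)/L) (x₀ the left endpoint), so the inequality holds for all u iff (1−α)(π/L)² ≥ α − c, i.e. α ≤ ((π/L)² + c)/((π/L)² + 1) = (1 + c(L/π)²)/(1 + (L/π)²). (Direct route, valid since c ≤ 0: Poincaré gives c∫u² ≥ c(L/π)²∫(u')², so a(u,u) ≥ (1 + c(L/π)²)∫(u')², while ||u||_{H^1}² ≤ (1 + (L/π)²)∫(u')²; dividing yields the same α.) With (π/L)² = 4*π^2/49 and c = 0, the largest admissible constant is α = ((π/L)² + c)/((π/L)² + 1).
Simplifying, α = 4*π^2/(4*π^2 + 49).


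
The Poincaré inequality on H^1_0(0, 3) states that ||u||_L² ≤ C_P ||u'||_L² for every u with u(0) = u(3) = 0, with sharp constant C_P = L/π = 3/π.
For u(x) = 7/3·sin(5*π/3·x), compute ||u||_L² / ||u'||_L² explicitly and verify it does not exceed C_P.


||u||_L² / ||u'||_L² = 3/(5*π) < C_P = 3/π.

u(x) = 7/3·sin(5*π/3·x), so u'(x) = 35*π*cos(5*π*x/3)/9.
Writing u(x) = A·sin(kπx/L) with A = 7/3 and k = 5, use ∫_0^L sin²(kπx/L) dx = L/2 and ∫_0^L cos²(kπx/L) dx = L/2.
u² = 49/9·sin²(5*π/3·x) and (u')² = 1225*π^2/81·cos²(5*π/3·x), and each of sin², cos² integrates to L/2 = 3/2 over (0, 3).
∫_0^3 u² dx = 49/6, so ||u||_L² = 7*sqrt(6)/6.
∫_0^3 (u')² dx = 1225*π^2/54, so ||u'||_L² = 35*sqrt(6)*π/18.
Ratio ||u||_L² / ||u'||_L² = 3/(5*π).
Sharp Poincaré constant on H^1_0(0, 3) is C_P = L/π = 3/π, achieved by sin(π/3·x).
This is the k = 5 harmonic; the ratio L/(kπ) is strictly less than C_P = L/π, consistent with the sharp inequality ||u||_L² ≤ C_P ||u'||_L².


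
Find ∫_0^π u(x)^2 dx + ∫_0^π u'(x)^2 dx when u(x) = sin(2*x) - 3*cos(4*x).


||u||_{H^1(0,π)}^2 = 79*π

u'(x) = 12*sin(4*x) + 2*cos(2*x).
Expand u² and (u')² and integrate term by term on (0, π), using: for integers n ≥ 1, ∫_0^π sin²(nx) dx = ∫_0^π cos²(nx) dx = π/2; for n ≠ n', ∫_0^π sin(nx)sin(n'x) dx = ∫_0^π cos(nx)cos(n'x) dx = 0; and by product-to-sum, ∫_0^π sin(nx)cos(n'x) dx = ½∫_0^π [sin((n+n')x) + sin((n−n')x)] dx, which is 0 when n+n' is even and 2n/(n²−n'²) when n+n' is odd (it need not vanish on (0, π)).
  u² squared terms: (-3)²·∫cos(4x)² dx = 9·π/2 = 9*π/2;  (1)²·∫sin(2x)² dx = 1·π/2 = π/2.
  u² cross terms: 2·(-3)·(1)·∫cos(4x)·sin(2x) dx = -6·(0) = 0.
  So ∫_0^π u² dx = 9*π/2 + π/2 + 0 = 5*π.
  (u')² squared terms: (2)²·∫cos(2x)² dx = 4·π/2 = 2*π;  (12)²·∫sin(4x)² dx = 144·π/2 = 72*π.
  (u')² cross terms: 2·(2)·(12)·∫cos(2x)·sin(4x) dx = 48·(0) = 0.
  So ∫_0^π (u')² dx = 2*π + 72*π + 0 = 74*π.
||u||_{H^1}^2 = (5*π) + (74*π) = 79*π.


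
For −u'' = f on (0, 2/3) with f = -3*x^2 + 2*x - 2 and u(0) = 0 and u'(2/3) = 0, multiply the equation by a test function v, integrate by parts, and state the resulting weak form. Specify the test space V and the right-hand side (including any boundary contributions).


V = {v ∈ H^1(0, 2/3) : v(0) = 0} (test functions vanish at x = 0 where u is specified); weak form: ∫_0^2/3 u'v' dx = ∫_0^2/3 (-3*x^2 + 2*x - 2) v dx for all v ∈ V.

Multiply both sides by a test function v and integrate from 0 to 2/3:
  ∫_0^2/3 −u''(x) v(x) dx = ∫_0^2/3 f(x) v(x) dx.
Integrate the LHS by parts once:
  ∫_0^2/3 −u'' v dx = −[u'(x) v(x)]_0^2/3 + ∫_0^2/3 u'(x) v'(x) dx.
Thus ∫_0^2/3 u'(x) v'(x) dx = ∫_0^2/3 f(x) v(x) dx + [u'(x) v(x)]_0^2/3.
Choose V so that boundary terms are either known or forced to vanish.
Mixed BC: u(0) = 0 (Dirichlet) and u'(2/3) = 0 (Neumann). Define V = {v ∈ H^1(0, 2/3) : v(0) = 0}. Then [u' v]_0^2/3 = u'(2/3)·v(2/3) − u'(0)·0 = 0.
Weak formulation: find u (satisfying any essential BC) such that ∫_0^2/3 u'(x) v'(x) dx = ∫_0^2/3 f v dx for all v ∈ V (Dirichlet at 0 absorbed into V; the Neumann datum at x = 2/3 is zero, so no boundary term remains).
Substituting f(x) = -3*x^2 + 2*x - 2, the right-hand side is ∫_0^2/3 (-3*x^2 + 2*x - 2) v dx.


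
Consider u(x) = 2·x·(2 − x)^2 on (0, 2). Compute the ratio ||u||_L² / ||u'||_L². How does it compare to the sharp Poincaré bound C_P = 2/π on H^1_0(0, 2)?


||u||_L² / ||u'||_L² = sqrt(14)/7 < C_P = 2/π.

u(x) = 2·x·(2 − x)^2, so u'(x) = 2*(x - 2)*(3*x - 2).
u(x) = 2·x·(2 − x)^2 vanishes at x = 0 and x = 2, so u ∈ H^1_0(0, 2). Differentiate via the product rule and integrate the resulting polynomials term by term.
  ∫_0^2 u² dx = ∫_0^2 (4*x^6 - 32*x^5 + 96*x^4 - 128*x^3 + 64*x^2) dx. Term by term:
    ∫_0^2 4*x^6 dx = 512/7;  ∫_0^2 -32*x^5 dx = -1024/3;  ∫_0^2 96*x^4 dx = 3072/5;
    ∫_0^2 -128*x^3 dx = -512;  ∫_0^2 64*x^2 dx = 512/3.
  Sum: 512/7 − 1024/3 + 3072/5 − 512 + 512/3 = 512/105.
  ∫_0^2 (u')² dx = ∫_0^2 (36*x^4 - 192*x^3 + 352*x^2 - 256*x + 64) dx. Term by term:
    ∫_0^2 36*x^4 dx = 1152/5;  ∫_0^2 -192*x^3 dx = -768;  ∫_0^2 352*x^2 dx = 2816/3;
    ∫_0^2 -256*x dx = -512;  ∫_0^2 64 dx = 128.
  Sum: 1152/5 − 768 + 2816/3 − 512 + 128 = 256/15.
∫_0^2 u² dx = 512/105, so ||u||_L² = 16*sqrt(210)/105.
∫_0^2 (u')² dx = 256/15, so ||u'||_L² = 16*sqrt(15)/15.
Ratio ||u||_L² / ||u'||_L² = sqrt(14)/7.
Sharp Poincaré constant on H^1_0(0, 2) is C_P = L/π = 2/π, achieved by sin(π/2·x).
A polynomial bump cannot attain the sharp Poincaré constant (only the first sine eigenfunction does), so the ratio is strictly less than C_P, consistent with ||u||_L² ≤ C_P ||u'||_L².


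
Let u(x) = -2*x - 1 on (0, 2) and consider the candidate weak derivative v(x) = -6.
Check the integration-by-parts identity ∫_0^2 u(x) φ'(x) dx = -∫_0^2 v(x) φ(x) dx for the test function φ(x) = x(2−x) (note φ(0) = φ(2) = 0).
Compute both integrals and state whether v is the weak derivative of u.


LHS = 8/3, RHS = 8. No, v is not the weak derivative of u.

u(x) = -2*x - 1, classical derivative u'(x) = -2.
φ(x) = x(2−x), so φ'(x) = 2 - 2*x.
Note φ(0) = φ(2) = 0, so the boundary term u·φ vanishes.
LHS = ∫_0^2 u(x) φ'(x) dx = ∫_0^2 (4*x^2 - 2*x - 2) dx. Term by term:
  ∫_0^2 4*x^2 dx = 32/3;  ∫_0^2 -2*x dx = -4;  ∫_0^2 -2 dx = -4.
Sum: 32/3 − 4 − 4 = 8/3.
So LHS = 8/3.
∫_0^2 v(x) φ(x) dx = ∫_0^2 (6*x^2 - 12*x) dx. Term by term:
  ∫_0^2 6*x^2 dx = 16;  ∫_0^2 -12*x dx = -24.
Sum: 16 − 24 = -8.
So RHS = -∫_0^2 v(x) φ(x) dx = 8.
LHS − RHS = -16/3 ≠ 0, so the identity fails.
(For a valid weak derivative the identity must hold for EVERY test function, in particular this one. The failure shows v is NOT the weak derivative of u.)
Correct weak derivative would be u'(x) = -2.


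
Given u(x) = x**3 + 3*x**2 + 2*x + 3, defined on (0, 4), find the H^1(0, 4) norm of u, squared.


||u||_{H^1}^2 = 1704308/105

The H^1 norm (squared) on an interval (0, L) is
  ||u||_{H^1}^2 = ∫_0^L u(x)^2 dx + ∫_0^L u'(x)^2 dx.
Compute u'(x) = 3*x**2 + 6*x + 2.
Then u(x)^2 = x**6 + 6*x**5 + 13*x**4 + 18*x**3 + 22*x**2 + 12*x + 9 and u'(x)^2 = 9*x**4 + 36*x**3 + 48*x**2 + 24*x + 4.
Integrate each monomial from 0 to 4 using ∫_0^4 c·x^n dx = c·4^(n+1)/(n+1):
  ∫_0^4 u(x)^2 dx = ∫_0^4 (x^6 + 6*x^5 + 13*x^4 + 18*x^3 + 22*x^2 + 12*x + 9) dx. Term by term:
    ∫_0^4 x^6 dx = 16384/7;  ∫_0^4 6*x^5 dx = 4096;  ∫_0^4 13*x^4 dx = 13312/5;
    ∫_0^4 18*x^3 dx = 1152;  ∫_0^4 22*x^2 dx = 1408/3;  ∫_0^4 12*x dx = 96;
    ∫_0^4 9 dx = 36.
  Sum: 16384/7 + 4096 + 13312/5 + 1152 + 1408/3 + 96 + 36 = 1139492/105.
  ∫_0^4 u'(x)^2 dx = ∫_0^4 (9*x^4 + 36*x^3 + 48*x^2 + 24*x + 4) dx. Term by term:
    ∫_0^4 9*x^4 dx = 9216/5;  ∫_0^4 36*x^3 dx = 2304;  ∫_0^4 48*x^2 dx = 1024;
    ∫_0^4 24*x dx = 192;  ∫_0^4 4 dx = 16.
  Sum: 9216/5 + 2304 + 1024 + 192 + 16 = 26896/5.
Adding: ||u||_{H^1}^2 = 1139492/105 + 26896/5 = 1704308/105.


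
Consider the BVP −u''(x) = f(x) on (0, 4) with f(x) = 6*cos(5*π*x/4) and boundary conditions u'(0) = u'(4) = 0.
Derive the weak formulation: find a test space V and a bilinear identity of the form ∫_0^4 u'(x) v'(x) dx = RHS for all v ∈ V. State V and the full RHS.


V = H^1(0, 4) (no boundary constraint on v; u is determined up to an additive constant); weak form: ∫_0^4 u'v' dx = ∫_0^4 (6*cos(5*π*x/4)) v dx for all v ∈ V.

Multiply both sides by a test function v and integrate from 0 to 4:
  ∫_0^4 −u''(x) v(x) dx = ∫_0^4 f(x) v(x) dx.
Integrate the LHS by parts once:
  ∫_0^4 −u'' v dx = −[u'(x) v(x)]_0^4 + ∫_0^4 u'(x) v'(x) dx.
Thus ∫_0^4 u'(x) v'(x) dx = ∫_0^4 f(x) v(x) dx + [u'(x) v(x)]_0^4.
Choose V so that boundary terms are either known or forced to vanish.
u has homogeneous Neumann: u'(0) = u'(4) = 0. So [u' v]_0^4 = 0·v(4) − 0·v(0) = 0 for any v; take V = H^1(0, 4).
Weak formulation: find u (satisfying any essential BC) such that ∫_0^4 u'(x) v'(x) dx = ∫_0^4 f v dx for all v ∈ V (homogeneous Neumann, so boundary terms vanish).
Substituting f(x) = 6*cos(5*π*x/4), the right-hand side is ∫_0^4 (6*cos(5*π*x/4)) v dx.
Compatibility check (pure Neumann): taking v ≡ 1 ∈ V gives 0 = ∫_0^4 f dx + (0) − (0), i.e. ∫_0^4 f dx must equal u'(0) − u'(4) = 0. Indeed ∫_0^4 (6*cos(5*π*x/4)) dx = 0, so the data are compatible. The solution is then unique only up to an additive constant (fix it e.g. by requiring ∫_0^4 u dx = 0).


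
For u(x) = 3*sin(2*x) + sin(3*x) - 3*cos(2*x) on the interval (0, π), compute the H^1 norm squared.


||u||_{H^1(0,π)}^2 = -36 + 50*π

u'(x) = 6*sin(2*x) + 6*cos(2*x) + 3*cos(3*x).
Expand u² and (u')² and integrate term by term on (0, π), using: for integers n ≥ 1, ∫_0^π sin²(nx) dx = ∫_0^π cos²(nx) dx = π/2; for n ≠ n', ∫_0^π sin(nx)sin(n'x) dx = ∫_0^π cos(nx)cos(n'x) dx = 0; and by product-to-sum, ∫_0^π sin(nx)cos(n'x) dx = ½∫_0^π [sin((n+n')x) + sin((n−n')x)] dx, which is 0 when n+n' is even and 2n/(n²−n'²) when n+n' is odd (it need not vanish on (0, π)).
  u² squared terms: (-3)²·∫cos(2x)² dx = 9·π/2 = 9*π/2;  (3)²·∫sin(2x)² dx = 9·π/2 = 9*π/2;  (1)²·∫sin(3x)² dx = 1·π/2 = π/2.
  u² cross terms: 2·(-3)·(3)·∫cos(2x)·sin(2x) dx = -18·(0) = 0;  2·(-3)·(1)·∫cos(2x)·sin(3x) dx = -6·(6/5) = -36/5;  2·(3)·(1)·∫sin(2x)·sin(3x) dx = 6·(0) = 0.
  So ∫_0^π u² dx = 9*π/2 + 9*π/2 + π/2 + 0 − 36/5 + 0 = -36/5 + 19*π/2.
  (u')² squared terms: (3)²·∫cos(3x)² dx = 9·π/2 = 9*π/2;  (6)²·∫cos(2x)² dx = 36·π/2 = 18*π;  (6)²·∫sin(2x)² dx = 36·π/2 = 18*π.
  (u')² cross terms: 2·(3)·(6)·∫cos(3x)·cos(2x) dx = 36·(0) = 0;  2·(3)·(6)·∫cos(3x)·sin(2x) dx = 36·(-4/5) = -144/5;  2·(6)·(6)·∫cos(2x)·sin(2x) dx = 72·(0) = 0.
  So ∫_0^π (u')² dx = 9*π/2 + 18*π + 18*π + 0 − 144/5 + 0 = -144/5 + 81*π/2.
||u||_{H^1}^2 = (-36/5 + 19*π/2) + (-144/5 + 81*π/2) = -36 + 50*π.


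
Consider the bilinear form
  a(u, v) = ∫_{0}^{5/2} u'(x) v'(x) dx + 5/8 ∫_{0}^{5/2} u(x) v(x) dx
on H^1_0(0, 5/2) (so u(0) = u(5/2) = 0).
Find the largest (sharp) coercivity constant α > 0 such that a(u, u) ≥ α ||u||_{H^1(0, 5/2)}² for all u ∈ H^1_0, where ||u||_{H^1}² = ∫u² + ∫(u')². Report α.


α = (125 + 32*π^2)/(8*(25 + 4*π^2))

Coercivity of a(·,·) on H^1_0(0, 5/2) means a(u, u) ≥ α ||u||_{H^1}² for every u ∈ H^1_0.
The interval has length L = 5/2, and Poincaré/coercivity depend only on L. Here a(u, u) = ∫(u')² + (5/8)·∫u².
Here 0 < c = 5/8 < 1. The condition a(u,u) ≥ α||u||_{H^1}² reads (1−α)∫(u')² ≥ (α−c)∫u². Any admissible α is ≤ 1 (rapidly oscillating u have ∫u²/∫(u')² → 0), and α = 1 would force 0 ≥ (1−c)∫u², impossible since c < 1; so 1−α > 0. By the sharp Poincaré inequality on H^1_0 of an interval of length L, ∫(u')² ≥ (π/L)²∫u² with equality for the first sine mode sin(π(x−x₀)/L) (x₀ the left endpoint), so the inequality holds for all u iff (1−α)(π/L)² ≥ α − c, i.e. α ≤ ((π/L)² + c)/((π/L)² + 1) = (1 + c(L/π)²)/(1 + (L/π)²). With (π/L)² = 4*π^2/25 and c = 5/8, the largest admissible constant is α = ((π/L)² + c)/((π/L)² + 1).
Simplifying, α = (125 + 32*π^2)/(8*(25 + 4*π^2)).


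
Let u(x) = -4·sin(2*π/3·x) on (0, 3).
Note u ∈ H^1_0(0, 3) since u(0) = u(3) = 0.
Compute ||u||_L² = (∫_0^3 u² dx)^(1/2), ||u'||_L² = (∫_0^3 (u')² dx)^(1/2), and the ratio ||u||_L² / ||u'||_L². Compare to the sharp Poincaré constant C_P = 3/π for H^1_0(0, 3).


||u||_L² / ||u'||_L² = 3/(2*π) < C_P = 3/π.

u(x) = -4·sin(2*π/3·x), so u'(x) = -8*π*cos(2*π*x/3)/3.
Writing u(x) = A·sin(kπx/L) with A = -4 and k = 2, use ∫_0^L sin²(kπx/L) dx = L/2 and ∫_0^L cos²(kπx/L) dx = L/2.
u² = 16·sin²(2*π/3·x) and (u')² = 64*π^2/9·cos²(2*π/3·x), and each of sin², cos² integrates to L/2 = 3/2 over (0, 3).
∫_0^3 u² dx = 24, so ||u||_L² = 2*sqrt(6).
∫_0^3 (u')² dx = 32*π^2/3, so ||u'||_L² = 4*sqrt(6)*π/3.
Ratio ||u||_L² / ||u'||_L² = 3/(2*π).
Sharp Poincaré constant on H^1_0(0, 3) is C_P = L/π = 3/π, achieved by sin(π/3·x).
This is the k = 2 harmonic; the ratio L/(kπ) is strictly less than C_P = L/π, consistent with the sharp inequality ||u||_L² ≤ C_P ||u'||_L².


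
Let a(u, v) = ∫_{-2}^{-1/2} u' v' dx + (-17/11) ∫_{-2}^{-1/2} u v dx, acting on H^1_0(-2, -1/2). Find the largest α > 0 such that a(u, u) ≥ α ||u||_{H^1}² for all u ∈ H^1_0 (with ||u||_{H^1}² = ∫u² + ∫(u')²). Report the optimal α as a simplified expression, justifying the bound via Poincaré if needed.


α = (-153 + 44*π^2)/(11*(9 + 4*π^2))

Coercivity of a(·,·) on H^1_0(-2, -1/2) means a(u, u) ≥ α ||u||_{H^1}² for every u ∈ H^1_0.
The interval has length L = 3/2, and Poincaré/coercivity depend only on L. Here a(u, u) = ∫(u')² + (-17/11)·∫u².
Here c = -17/11 < 0 with |c| < (π/L)² = 4*π^2/9, so coercivity still holds. The condition a(u,u) ≥ α||u||_{H^1}² reads (1−α)∫(u')² ≥ (α−c)∫u². Any admissible α is ≤ 1 (rapidly oscillating u have ∫u²/∫(u')² → 0), and α = 1 would force 0 ≥ (1−c)∫u², impossible since c < 1; so 1−α > 0. By the sharp Poincaré inequality on H^1_0 of an interval of length L, ∫(u')² ≥ (π/L)²∫u² with equality for the first sine mode sin(π(x−x₀)/L) (x₀ the left endpoint), so the inequality holds for all u iff (1−α)(π/L)² ≥ α − c, i.e. α ≤ ((π/L)² + c)/((π/L)² + 1) = (1 + c(L/π)²)/(1 + (L/π)²). (Direct route, valid since c ≤ 0: Poincaré gives c∫u² ≥ c(L/π)²∫(u')², so a(u,u) ≥ (1 + c(L/π)²)∫(u')², while ||u||_{H^1}² ≤ (1 + (L/π)²)∫(u')²; dividing yields the same α.) With (π/L)² = 4*π^2/9 and c = -17/11, the largest admissible constant is α = ((π/L)² + c)/((π/L)² + 1).
Simplifying, α = (-153 + 44*π^2)/(11*(9 + 4*π^2)).


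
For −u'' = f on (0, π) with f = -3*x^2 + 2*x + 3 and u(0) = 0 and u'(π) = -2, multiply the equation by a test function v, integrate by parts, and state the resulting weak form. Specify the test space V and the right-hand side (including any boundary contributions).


V = {v ∈ H^1(0, π) : v(0) = 0} (test functions vanish at x = 0 where u is specified); weak form: ∫_0^π u'v' dx = ∫_0^π (-3*x^2 + 2*x + 3) v dx − 2·v(π) for all v ∈ V.

Multiply both sides by a test function v and integrate from 0 to π:
  ∫_0^π −u''(x) v(x) dx = ∫_0^π f(x) v(x) dx.
Integrate the LHS by parts once:
  ∫_0^π −u'' v dx = −[u'(x) v(x)]_0^π + ∫_0^π u'(x) v'(x) dx.
Thus ∫_0^π u'(x) v'(x) dx = ∫_0^π f(x) v(x) dx + [u'(x) v(x)]_0^π.
Choose V so that boundary terms are either known or forced to vanish.
Mixed BC: u(0) = 0 (Dirichlet) and u'(π) = -2 (Neumann). Define V = {v ∈ H^1(0, π) : v(0) = 0}. Then [u' v]_0^π = u'(π)·v(π) − u'(0)·0 = − 2·v(π).
Weak formulation: find u (satisfying any essential BC) such that ∫_0^π u'(x) v'(x) dx = ∫_0^π f v dx − 2·v(π) for all v ∈ V (Dirichlet at 0 absorbed into V; Neumann datum at x = π contributes the boundary term).
Substituting f(x) = -3*x^2 + 2*x + 3, the right-hand side is ∫_0^π (-3*x^2 + 2*x + 3) v dx − 2·v(π).


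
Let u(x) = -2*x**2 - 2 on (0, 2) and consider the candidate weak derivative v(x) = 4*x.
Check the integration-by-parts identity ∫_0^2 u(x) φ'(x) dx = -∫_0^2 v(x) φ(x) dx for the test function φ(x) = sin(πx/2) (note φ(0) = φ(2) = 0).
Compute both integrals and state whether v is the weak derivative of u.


LHS = 16/π, RHS = -16/π. No, v is not the weak derivative of u.

u(x) = -2*x**2 - 2, classical derivative u'(x) = -4*x.
φ(x) = sin(πx/2), so φ'(x) = π*cos(π*x/2)/2.
Note φ(0) = φ(2) = 0, so the boundary term u·φ vanishes.
LHS = ∫_0^2 u(x) φ'(x) dx = ∫_0^2 (-π*x^2*cos(π*x/2) - π*cos(π*x/2)) dx. Term by term:
  ∫_0^2 -π*cos(π*x/2) dx = 0;  ∫_0^2 -π*x^2*cos(π*x/2) dx = 16/π.
Sum: 0 + 16/π = 16/π.
So LHS = 16/π.
∫_0^2 v(x) φ(x) dx = ∫_0^2 (4*x*sin(π*x/2)) dx. Term by term:
  ∫_0^2 4*x*sin(π*x/2) dx = 16/π.
So RHS = -∫_0^2 v(x) φ(x) dx = -16/π.
LHS − RHS = 32/π ≠ 0, so the identity fails.
(For a valid weak derivative the identity must hold for EVERY test function, in particular this one. The failure shows v is NOT the weak derivative of u.)
Correct weak derivative would be u'(x) = -4*x.


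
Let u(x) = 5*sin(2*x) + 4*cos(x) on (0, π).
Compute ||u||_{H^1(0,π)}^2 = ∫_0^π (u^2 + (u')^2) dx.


||u||_{H^1(0,π)}^2 = 320/3 + 157*π/2

u'(x) = -4*sin(x) + 10*cos(2*x).
Expand u² and (u')² and integrate term by term on (0, π), using: for integers n ≥ 1, ∫_0^π sin²(nx) dx = ∫_0^π cos²(nx) dx = π/2; for n ≠ n', ∫_0^π sin(nx)sin(n'x) dx = ∫_0^π cos(nx)cos(n'x) dx = 0; and by product-to-sum, ∫_0^π sin(nx)cos(n'x) dx = ½∫_0^π [sin((n+n')x) + sin((n−n')x)] dx, which is 0 when n+n' is even and 2n/(n²−n'²) when n+n' is odd (it need not vanish on (0, π)).
  u² squared terms: (4)²·∫cos(x)² dx = 16·π/2 = 8*π;  (5)²·∫sin(2x)² dx = 25·π/2 = 25*π/2.
  u² cross terms: 2·(4)·(5)·∫cos(x)·sin(2x) dx = 40·(4/3) = 160/3.
  So ∫_0^π u² dx = 8*π + 25*π/2 + 160/3 = 160/3 + 41*π/2.
  (u')² squared terms: (-4)²·∫sin(x)² dx = 16·π/2 = 8*π;  (10)²·∫cos(2x)² dx = 100·π/2 = 50*π.
  (u')² cross terms: 2·(-4)·(10)·∫sin(x)·cos(2x) dx = -80·(-2/3) = 160/3.
  So ∫_0^π (u')² dx = 8*π + 50*π + 160/3 = 160/3 + 58*π.
||u||_{H^1}^2 = (160/3 + 41*π/2) + (160/3 + 58*π) = 320/3 + 157*π/2.


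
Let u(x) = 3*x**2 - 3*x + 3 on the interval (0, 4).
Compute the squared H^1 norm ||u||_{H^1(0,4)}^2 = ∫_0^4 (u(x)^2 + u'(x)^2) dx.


||u||_{H^1}^2 = 8376/5

The H^1 norm (squared) on an interval (0, L) is
  ||u||_{H^1}^2 = ∫_0^L u(x)^2 dx + ∫_0^L u'(x)^2 dx.
Compute u'(x) = 6*x - 3.
Then u(x)^2 = 9*x**4 - 18*x**3 + 27*x**2 - 18*x + 9 and u'(x)^2 = 36*x**2 - 36*x + 9.
Integrate each monomial from 0 to 4 using ∫_0^4 c·x^n dx = c·4^(n+1)/(n+1):
  ∫_0^4 u(x)^2 dx = ∫_0^4 (9*x^4 - 18*x^3 + 27*x^2 - 18*x + 9) dx. Term by term:
    ∫_0^4 9*x^4 dx = 9216/5;  ∫_0^4 -18*x^3 dx = -1152;  ∫_0^4 27*x^2 dx = 576;
    ∫_0^4 -18*x dx = -144;  ∫_0^4 9 dx = 36.
  Sum: 9216/5 − 1152 + 576 − 144 + 36 = 5796/5.
  ∫_0^4 u'(x)^2 dx = ∫_0^4 (36*x^2 - 36*x + 9) dx. Term by term:
    ∫_0^4 36*x^2 dx = 768;  ∫_0^4 -36*x dx = -288;  ∫_0^4 9 dx = 36.
  Sum: 768 − 288 + 36 = 516.
Adding: ||u||_{H^1}^2 = 5796/5 + 516 = 8376/5.


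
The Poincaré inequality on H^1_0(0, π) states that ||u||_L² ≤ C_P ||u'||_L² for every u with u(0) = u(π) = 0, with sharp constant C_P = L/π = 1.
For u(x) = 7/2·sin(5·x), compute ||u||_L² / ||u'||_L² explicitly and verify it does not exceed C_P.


||u||_L² / ||u'||_L² = 1/5 < C_P = 1.

u(x) = 7/2·sin(5·x), so u'(x) = 35*cos(5*x)/2.
Writing u(x) = A·sin(kπx/L) with A = 7/2 and k = 5, use ∫_0^L sin²(kπx/L) dx = L/2 and ∫_0^L cos²(kπx/L) dx = L/2.
u² = 49/4·sin²(5·x) and (u')² = 1225/4·cos²(5·x), and each of sin², cos² integrates to L/2 = π/2 over (0, π).
∫_0^π u² dx = 49*π/8, so ||u||_L² = 7*sqrt(2)*sqrt(π)/4.
∫_0^π (u')² dx = 1225*π/8, so ||u'||_L² = 35*sqrt(2)*sqrt(π)/4.
Ratio ||u||_L² / ||u'||_L² = 1/5.
Sharp Poincaré constant on H^1_0(0, π) is C_P = L/π = 1, achieved by sin(x).
This is the k = 5 harmonic; the ratio L/(kπ) is strictly less than C_P = L/π, consistent with the sharp inequality ||u||_L² ≤ C_P ||u'||_L².


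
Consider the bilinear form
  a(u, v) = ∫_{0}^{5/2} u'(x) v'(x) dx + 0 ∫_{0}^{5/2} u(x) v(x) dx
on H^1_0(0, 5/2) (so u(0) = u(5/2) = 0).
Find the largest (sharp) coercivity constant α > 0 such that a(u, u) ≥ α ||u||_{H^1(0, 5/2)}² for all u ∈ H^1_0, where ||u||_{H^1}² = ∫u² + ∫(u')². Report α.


α = 4*π^2/(25 + 4*π^2)

Coercivity of a(·,·) on H^1_0(0, 5/2) means a(u, u) ≥ α ||u||_{H^1}² for every u ∈ H^1_0.
The interval has length L = 5/2, and Poincaré/coercivity depend only on L. Here a(u, u) = ∫(u')² + (0)·∫u².
Here c = 0, so a(u,u) = ∫(u')² alone. The condition a(u,u) ≥ α||u||_{H^1}² reads (1−α)∫(u')² ≥ (α−c)∫u². Any admissible α is ≤ 1 (rapidly oscillating u have ∫u²/∫(u')² → 0), and α = 1 would force 0 ≥ (1−c)∫u², impossible since c < 1; so 1−α > 0. By the sharp Poincaré inequality on H^1_0 of an interval of length L, ∫(u')² ≥ (π/L)²∫u² with equality for the first sine mode sin(π(x−x₀)/L) (x₀ the left endpoint), so the inequality holds for all u iff (1−α)(π/L)² ≥ α − c, i.e. α ≤ ((π/L)² + c)/((π/L)² + 1) = (1 + c(L/π)²)/(1 + (L/π)²). (Direct route, valid since c ≤ 0: Poincaré gives c∫u² ≥ c(L/π)²∫(u')², so a(u,u) ≥ (1 + c(L/π)²)∫(u')², while ||u||_{H^1}² ≤ (1 + (L/π)²)∫(u')²; dividing yields the same α.) With (π/L)² = 4*π^2/25 and c = 0, the largest admissible constant is α = ((π/L)² + c)/((π/L)² + 1).
Simplifying, α = 4*π^2/(25 + 4*π^2).


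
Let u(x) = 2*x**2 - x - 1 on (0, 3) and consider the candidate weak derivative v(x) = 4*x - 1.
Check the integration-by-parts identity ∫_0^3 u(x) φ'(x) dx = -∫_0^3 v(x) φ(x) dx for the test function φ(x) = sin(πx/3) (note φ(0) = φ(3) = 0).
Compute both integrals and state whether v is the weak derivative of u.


LHS = -30/π, RHS = -30/π. Yes, v = u' weakly.

u(x) = 2*x**2 - x - 1, classical derivative u'(x) = 4*x - 1.
φ(x) = sin(πx/3), so φ'(x) = π*cos(π*x/3)/3.
Note φ(0) = φ(3) = 0, so the boundary term u·φ vanishes.
LHS = ∫_0^3 u(x) φ'(x) dx = ∫_0^3 (2*π*x^2*cos(π*x/3)/3 - π*x*cos(π*x/3)/3 - π*cos(π*x/3)/3) dx. Term by term:
  ∫_0^3 -π*cos(π*x/3)/3 dx = 0;  ∫_0^3 -π*x*cos(π*x/3)/3 dx = 6/π;  ∫_0^3 2*π*x^2*cos(π*x/3)/3 dx = -36/π.
Sum: 0 + 6/π − 36/π = -30/π.
So LHS = -30/π.
∫_0^3 v(x) φ(x) dx = ∫_0^3 (4*x*sin(π*x/3) - sin(π*x/3)) dx. Term by term:
  ∫_0^3 -sin(π*x/3) dx = -6/π;  ∫_0^3 4*x*sin(π*x/3) dx = 36/π.
Sum: -6/π + 36/π = 30/π.
So RHS = -∫_0^3 v(x) φ(x) dx = -30/π.
LHS = RHS, so the identity holds for this test φ.
Moreover u is smooth here and v(x) = u'(x) = 4*x - 1 pointwise, so the identity holds for every test function. Hence v is the weak derivative of u.
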